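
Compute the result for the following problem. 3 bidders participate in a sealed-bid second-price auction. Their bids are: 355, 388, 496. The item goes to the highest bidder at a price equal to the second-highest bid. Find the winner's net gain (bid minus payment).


Step 1: Sort bids in descending order: 496, 388, 355
Step 2: The winning bid is the highest: 496
Step 3: The payment equals the second-highest bid: 388
Step 4: Surplus = winner's bid - payment = 496 - 388 = 108

108


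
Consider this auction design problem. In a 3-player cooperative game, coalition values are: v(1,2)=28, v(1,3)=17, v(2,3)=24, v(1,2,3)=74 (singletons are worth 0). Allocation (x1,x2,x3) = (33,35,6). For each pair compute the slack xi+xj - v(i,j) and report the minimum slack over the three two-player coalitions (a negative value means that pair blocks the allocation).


Step 1: Slack for coalition (1,2): x1+x2 - v12 = 68 - 28 = 40
Step 2: Slack for coalition (1,3): x1+x3 - v13 = 39 - 17 = 22
Step 3: Slack for coalition (2,3): x2+x3 - v23 = 41 - 24 = 17
Step 4: Minimum slack = min(40, 22, 17) = 17, attained by (2,3); no pair can gain by deviating, so the allocation is in the core

17


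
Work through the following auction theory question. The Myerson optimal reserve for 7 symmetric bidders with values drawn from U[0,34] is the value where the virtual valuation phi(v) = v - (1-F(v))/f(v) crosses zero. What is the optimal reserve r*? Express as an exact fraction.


Step 1: For U[0,34], F(v) = v/34 and f(v) = 1/34
Step 2: phi(v) = v - (1 - v/34)/(1/34) = v - (34 - v) = 2v - 34
Step 3: Set phi(r*) = 0: 2r* - 34 = 0
Step 4: r* = 34/2 = 17 (the number of bidders n = 7 does not enter)

17


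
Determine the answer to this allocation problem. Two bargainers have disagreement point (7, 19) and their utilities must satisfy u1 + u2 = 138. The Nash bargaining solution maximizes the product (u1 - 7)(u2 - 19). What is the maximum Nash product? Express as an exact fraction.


Step 1: The Nash solution splits surplus symmetrically above the disagreement point
Step 2: u1 = (total + d1 - d2)/2 = (138 + 7 - 19)/2 = 63
Step 3: u2 = (total - d1 + d2)/2 = (138 - 7 + 19)/2 = 75
Step 4: Nash product = (63 - 7) * (75 - 19)
Step 5: = 56 * 56 = 3136

3136


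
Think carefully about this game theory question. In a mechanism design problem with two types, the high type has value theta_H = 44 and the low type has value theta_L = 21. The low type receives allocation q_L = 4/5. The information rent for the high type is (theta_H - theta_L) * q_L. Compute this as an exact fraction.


Step 1: theta_H - theta_L = 44 - 21 = 23
Step 2: Information rent = (theta_H - theta_L) * q_L
Step 3: = 23 * 4/5
Step 4: = 92/5

92/5


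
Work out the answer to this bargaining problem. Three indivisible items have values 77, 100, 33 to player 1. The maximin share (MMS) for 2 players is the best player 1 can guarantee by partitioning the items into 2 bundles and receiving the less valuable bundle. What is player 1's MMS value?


Step 1: Item values = 77, 100, 33
Step 2: Enumerate all 2-bundle partitions and take the smaller bundle:
  Partition 1: {77} vs {100,33} -> bundles 77, 133; min = 77
  Partition 2: {100} vs {77,33} -> bundles 100, 110; min = 100
  Partition 3: {33} vs {77,100} -> bundles 33, 177; min = 33
Step 3: MMS = max(77, 100, 33) = 100

100


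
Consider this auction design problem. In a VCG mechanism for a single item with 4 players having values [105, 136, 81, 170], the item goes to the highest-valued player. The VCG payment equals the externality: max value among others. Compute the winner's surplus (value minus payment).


Step 1: The winner is the agent with the highest value: agent 3 with value 170
Step 2: Values of other agents: [105, 136, 81]
Step 3: VCG payment = max of others' values = 136
Step 4: Surplus = 170 - 136 = 34

34


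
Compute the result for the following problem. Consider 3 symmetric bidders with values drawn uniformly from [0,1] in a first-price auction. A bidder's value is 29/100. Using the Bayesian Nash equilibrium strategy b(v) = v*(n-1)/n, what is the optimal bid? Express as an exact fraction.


Step 1: The symmetric BNE bidding function is b(v) = v * (n-1) / n
Step 2: Substitute v = 29/100 and n = 3
Step 3: b = 29/100 * 2/3
Step 4: b = 29/150

29/150


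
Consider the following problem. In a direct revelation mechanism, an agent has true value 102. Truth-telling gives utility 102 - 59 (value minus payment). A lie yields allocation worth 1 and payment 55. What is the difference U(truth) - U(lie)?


Step 1: U(truth) = value - payment = 102 - 59 = 43
Step 2: U(lie) = allocation - payment = 1 - 55 = -54
Step 3: IC gap = 43 - (-54) = 97

97


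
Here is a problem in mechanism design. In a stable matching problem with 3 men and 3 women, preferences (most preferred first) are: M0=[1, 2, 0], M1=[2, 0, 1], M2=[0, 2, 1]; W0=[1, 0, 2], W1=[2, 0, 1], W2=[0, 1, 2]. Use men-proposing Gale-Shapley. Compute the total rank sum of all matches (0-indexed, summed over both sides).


Step 1: Run Gale-Shapley (men propose, women hold best offer):
  M0 proposes to W1; she accepts
  M1 proposes to W2; she accepts
  M2 proposes to W0; she accepts
Step 2: Final matching: W0-M2, W1-M0, W2-M1
Step 3: 0-indexed ranks (man's rank of his match, then woman's): 0 + 2 + 0 + 1 + 0 + 1
Step 4: Total rank sum = 4

4


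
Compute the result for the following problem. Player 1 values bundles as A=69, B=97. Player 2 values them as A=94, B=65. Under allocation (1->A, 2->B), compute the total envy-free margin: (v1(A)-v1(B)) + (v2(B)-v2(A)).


Step 1: Player 1's margin = v1(A) - v1(B) = 69 - 97 = -28
Step 2: Player 2's margin = v2(B) - v2(A) = 65 - 94 = -29
Step 3: Total margin = -28 + -29 = -57

-57


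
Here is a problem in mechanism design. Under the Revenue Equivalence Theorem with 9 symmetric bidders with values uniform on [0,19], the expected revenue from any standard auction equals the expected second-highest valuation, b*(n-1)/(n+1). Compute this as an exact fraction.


Step 1: By Revenue Equivalence, expected revenue = b*(n-1)/(n+1)
Step 2: Substituting n = 9, b = 19
Step 3: Revenue = 19*(9-1)/(9+1) = 19*8/10
Step 4: Revenue = 152/10 = 76/5

76/5


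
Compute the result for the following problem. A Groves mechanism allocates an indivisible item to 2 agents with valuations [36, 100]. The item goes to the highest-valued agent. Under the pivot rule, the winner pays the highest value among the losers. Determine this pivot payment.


Step 1: The efficient winner is agent 1 with value 100
Step 2: Other agents' values: [36]
Step 3: Pivot payment = max(others) = 36
Step 4: The winner pays 36

36


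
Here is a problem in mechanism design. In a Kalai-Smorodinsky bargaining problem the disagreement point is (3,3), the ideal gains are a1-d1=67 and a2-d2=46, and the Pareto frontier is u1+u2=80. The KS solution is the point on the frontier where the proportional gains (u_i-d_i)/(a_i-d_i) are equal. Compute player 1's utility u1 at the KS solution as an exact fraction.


Step 1: At the KS point, (u1-d1)/r1 = (u2-d2)/r2 = t and u1+u2 = 80
Step 2: u1 = d1 + r1*t and u2 = d2 + r2*t, so (d1 + r1*t) + (d2 + r2*t) = 80
Step 3: t = (80 - 3 - 3)/(67 + 46) = 74/113
Step 4: u1 = d1 + r1*t = 3 + 67 * 74/113 = 5297/113
Step 5: (Check: u2 = d2 + r2*t = 3743/113; u1+u2 = 5297/113 + 3743/113 = 80, on the frontier.)

5297/113


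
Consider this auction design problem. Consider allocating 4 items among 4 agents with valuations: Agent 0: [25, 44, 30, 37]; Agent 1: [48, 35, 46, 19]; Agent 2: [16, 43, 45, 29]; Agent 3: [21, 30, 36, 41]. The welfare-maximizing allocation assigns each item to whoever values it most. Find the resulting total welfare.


Step 1: For each item, find the maximum value among all agents.
Step 2: Item 0 -> Agent 1 (value 48)
Step 3: Item 1 -> Agent 0 (value 44)
Step 4: Item 2 -> Agent 1 (value 46)
Step 5: Item 3 -> Agent 3 (value 41)
Step 6: Total welfare = 48 + 44 + 46 + 41 = 179

179


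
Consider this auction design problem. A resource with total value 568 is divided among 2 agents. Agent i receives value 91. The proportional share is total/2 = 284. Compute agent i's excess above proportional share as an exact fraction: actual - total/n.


Step 1: Proportional share = 568/2 = 284
Step 2: Agent's actual allocation = 91
Step 3: Excess = 91 - 284 = -193

-193


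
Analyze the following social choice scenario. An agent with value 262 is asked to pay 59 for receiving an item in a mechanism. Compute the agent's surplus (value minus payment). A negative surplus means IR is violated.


Step 1: Surplus = value - payment = 262 - 59 = 203
Step 2: IR is satisfied (surplus >= 0)

203


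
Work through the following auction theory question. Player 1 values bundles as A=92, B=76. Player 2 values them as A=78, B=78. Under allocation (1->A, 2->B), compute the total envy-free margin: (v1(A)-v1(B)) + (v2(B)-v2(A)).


Step 1: Player 1's margin = v1(A) - v1(B) = 92 - 76 = 16
Step 2: Player 2's margin = v2(B) - v2(A) = 78 - 78 = 0
Step 3: Total margin = 16 + 0 = 16

16


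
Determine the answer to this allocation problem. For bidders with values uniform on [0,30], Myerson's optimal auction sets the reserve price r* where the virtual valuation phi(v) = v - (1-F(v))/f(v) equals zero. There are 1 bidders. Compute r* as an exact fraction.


Step 1: For U[0,30], F(v) = v/30 and f(v) = 1/30
Step 2: phi(v) = v - (1 - v/30)/(1/30) = v - (30 - v) = 2v - 30
Step 3: Set phi(r*) = 0: 2r* - 30 = 0
Step 4: r* = 30/2 = 15 (the number of bidders n = 1 does not enter)

15


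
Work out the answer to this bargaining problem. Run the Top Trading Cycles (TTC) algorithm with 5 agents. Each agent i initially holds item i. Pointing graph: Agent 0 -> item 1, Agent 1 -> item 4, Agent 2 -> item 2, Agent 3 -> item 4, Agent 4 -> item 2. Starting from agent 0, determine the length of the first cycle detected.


Step 1: Trace the pointer graph from agent 0: 0 -> 1 -> 4 -> 2 -> 2
Step 2: A cycle is detected when we revisit agent 2
Step 3: The cycle is: 2 -> 2
Step 4: Cycle length = 1

1


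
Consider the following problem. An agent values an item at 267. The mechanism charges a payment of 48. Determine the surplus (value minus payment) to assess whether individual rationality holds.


Step 1: Surplus = value - payment = 267 - 48 = 219
Step 2: IR is satisfied (surplus >= 0)

219


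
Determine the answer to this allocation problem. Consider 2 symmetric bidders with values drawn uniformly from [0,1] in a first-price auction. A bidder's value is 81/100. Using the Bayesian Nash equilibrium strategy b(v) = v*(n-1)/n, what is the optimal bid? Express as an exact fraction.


Step 1: The symmetric BNE bidding function is b(v) = v * (n-1) / n
Step 2: Substitute v = 81/100 and n = 2
Step 3: b = 81/100 * 1/2
Step 4: b = 81/200

81/200


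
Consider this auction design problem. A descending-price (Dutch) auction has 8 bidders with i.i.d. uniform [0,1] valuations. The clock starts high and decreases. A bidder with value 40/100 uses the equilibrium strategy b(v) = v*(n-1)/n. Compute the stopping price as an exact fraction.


Step 1: Dutch auctions are strategically equivalent to first-price auctions
Step 2: The equilibrium bid is b(v) = v*(n-1)/n
Step 3: b = 2/5 * 7/8
Step 4: b = 7/20

7/20


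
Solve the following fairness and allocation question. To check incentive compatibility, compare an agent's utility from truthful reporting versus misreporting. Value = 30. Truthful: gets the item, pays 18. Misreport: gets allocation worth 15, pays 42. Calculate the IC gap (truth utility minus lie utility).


Step 1: U(truth) = value - payment = 30 - 18 = 12
Step 2: U(lie) = allocation - payment = 15 - 42 = -27
Step 3: IC gap = 12 - (-27) = 39

39


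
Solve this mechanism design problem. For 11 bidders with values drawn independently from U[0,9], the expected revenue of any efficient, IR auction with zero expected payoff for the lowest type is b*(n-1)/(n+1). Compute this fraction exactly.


Step 1: By Revenue Equivalence, expected revenue = b*(n-1)/(n+1)
Step 2: Substituting n = 11, b = 9
Step 3: Revenue = 9*(11-1)/(11+1) = 9*10/12
Step 4: Revenue = 90/12 = 15/2

15/2


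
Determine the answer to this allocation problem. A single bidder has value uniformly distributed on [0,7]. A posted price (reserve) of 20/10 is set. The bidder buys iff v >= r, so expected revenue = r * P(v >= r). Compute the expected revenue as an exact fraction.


Step 1: Posted price r = 2, value support [0,7]
Step 2: P(v >= r) = (7 - 2)/7 = 5/7
Step 3: Expected revenue = r * P(v >= r) = 2 * 5/7
Step 4: Revenue = 10/7

10/7


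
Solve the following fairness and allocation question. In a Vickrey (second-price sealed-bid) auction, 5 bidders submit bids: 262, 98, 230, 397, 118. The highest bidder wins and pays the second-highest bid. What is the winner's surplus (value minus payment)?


Step 1: Sort bids in descending order: 397, 262, 230, 118, 98
Step 2: The winning bid is the highest: 397
Step 3: The payment equals the second-highest bid: 262
Step 4: Surplus = winner's bid - payment = 397 - 262 = 135

135


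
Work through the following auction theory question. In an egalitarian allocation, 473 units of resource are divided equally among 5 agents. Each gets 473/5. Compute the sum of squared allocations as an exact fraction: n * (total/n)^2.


Step 1: Each agent's share = 473/5
Step 2: Square of each share = (473/5)^2 = 223729/25
Step 3: Sum of squares = 5 * 223729/25 = 223729/5

223729/5


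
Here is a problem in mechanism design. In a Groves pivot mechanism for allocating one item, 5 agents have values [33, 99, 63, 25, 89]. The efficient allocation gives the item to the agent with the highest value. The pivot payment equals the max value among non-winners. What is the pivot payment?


Step 1: The efficient winner is agent 1 with value 99
Step 2: Other agents' values: [33, 63, 25, 89]
Step 3: Pivot payment = max(others) = 89
Step 4: The winner pays 89

89


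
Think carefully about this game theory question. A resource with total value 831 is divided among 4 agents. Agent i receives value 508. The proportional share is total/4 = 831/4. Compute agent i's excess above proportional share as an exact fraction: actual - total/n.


Step 1: Proportional share = 831/4
Step 2: Agent's actual allocation = 508
Step 3: Excess = 508 - 831/4 = 1201/4

1201/4


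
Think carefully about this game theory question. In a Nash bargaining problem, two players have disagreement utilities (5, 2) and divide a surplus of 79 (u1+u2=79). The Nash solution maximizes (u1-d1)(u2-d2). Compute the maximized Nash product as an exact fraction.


Step 1: The Nash solution splits surplus symmetrically above the disagreement point
Step 2: u1 = (total + d1 - d2)/2 = (79 + 5 - 2)/2 = 41
Step 3: u2 = (total - d1 + d2)/2 = (79 - 5 + 2)/2 = 38
Step 4: Nash product = (41 - 5) * (38 - 2)
Step 5: = 36 * 36 = 1296

1296


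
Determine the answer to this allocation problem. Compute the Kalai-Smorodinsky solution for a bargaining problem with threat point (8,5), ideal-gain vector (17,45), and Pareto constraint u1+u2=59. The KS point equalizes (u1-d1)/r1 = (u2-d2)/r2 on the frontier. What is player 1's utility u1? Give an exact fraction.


Step 1: At the KS point, (u1-d1)/r1 = (u2-d2)/r2 = t and u1+u2 = 59
Step 2: u1 = d1 + r1*t and u2 = d2 + r2*t, so (d1 + r1*t) + (d2 + r2*t) = 59
Step 3: t = (59 - 8 - 5)/(17 + 45) = 46/62 = 23/31
Step 4: u1 = d1 + r1*t = 8 + 17 * 23/31 = 639/31
Step 5: (Check: u2 = d2 + r2*t = 1190/31; u1+u2 = 639/31 + 1190/31 = 59, on the frontier.)

639/31


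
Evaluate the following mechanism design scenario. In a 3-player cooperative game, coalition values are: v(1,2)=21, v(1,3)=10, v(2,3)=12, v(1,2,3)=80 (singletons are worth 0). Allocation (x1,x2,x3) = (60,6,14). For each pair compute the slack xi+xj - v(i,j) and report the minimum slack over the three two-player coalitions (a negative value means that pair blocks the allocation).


Step 1: Slack for coalition (1,2): x1+x2 - v12 = 66 - 21 = 45
Step 2: Slack for coalition (1,3): x1+x3 - v13 = 74 - 10 = 64
Step 3: Slack for coalition (2,3): x2+x3 - v23 = 20 - 12 = 8
Step 4: Minimum slack = min(45, 64, 8) = 8, attained by (2,3); no pair can gain by deviating, so the allocation is in the core

8


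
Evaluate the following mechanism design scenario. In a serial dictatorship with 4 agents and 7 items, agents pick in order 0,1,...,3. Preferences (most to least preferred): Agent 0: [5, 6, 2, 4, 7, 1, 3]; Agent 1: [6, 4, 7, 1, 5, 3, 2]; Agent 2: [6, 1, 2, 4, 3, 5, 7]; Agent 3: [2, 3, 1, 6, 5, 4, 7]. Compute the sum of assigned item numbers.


Step 1: Agent 0 picks item 5
Step 2: Agent 1 picks item 6
Step 3: Agent 2 picks item 1
Step 4: Agent 3 picks item 2
Step 5: Sum = 5 + 6 + 1 + 2 = 14

14


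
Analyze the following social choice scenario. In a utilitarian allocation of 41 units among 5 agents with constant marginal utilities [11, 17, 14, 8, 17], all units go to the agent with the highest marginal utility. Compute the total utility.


Step 1: The marginal utilities are [11, 17, 14, 8, 17]
Step 2: The highest marginal utility is 17
Step 3: All 41 units go to that agent
Step 4: Total utility = 17 * 41 = 697

697


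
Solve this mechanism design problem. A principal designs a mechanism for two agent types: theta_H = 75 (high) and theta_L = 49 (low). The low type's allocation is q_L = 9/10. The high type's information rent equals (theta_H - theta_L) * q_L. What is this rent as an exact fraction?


Step 1: theta_H - theta_L = 75 - 49 = 26
Step 2: Information rent = (theta_H - theta_L) * q_L
Step 3: = 26 * 9/10
Step 4: = 117/5

117/5


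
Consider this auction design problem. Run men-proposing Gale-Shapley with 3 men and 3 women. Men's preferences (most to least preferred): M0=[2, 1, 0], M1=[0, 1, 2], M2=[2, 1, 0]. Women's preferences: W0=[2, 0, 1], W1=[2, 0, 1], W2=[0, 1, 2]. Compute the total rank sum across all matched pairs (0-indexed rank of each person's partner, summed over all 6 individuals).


Step 1: Run Gale-Shapley (men propose, women hold best offer):
  M0 proposes to W2; she accepts
  M1 proposes to W0; she accepts
  M2 proposes to W2; rejected
  M2 proposes to W1; she accepts
Step 2: Final matching: W0-M1, W1-M2, W2-M0
Step 3: 0-indexed ranks (man's rank of his match, then woman's): 0 + 2 + 1 + 0 + 0 + 0
Step 4: Total rank sum = 3

3


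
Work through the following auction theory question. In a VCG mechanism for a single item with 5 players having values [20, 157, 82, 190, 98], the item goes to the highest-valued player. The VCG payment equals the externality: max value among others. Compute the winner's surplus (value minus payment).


Step 1: The winner is the agent with the highest value: agent 3 with value 190
Step 2: Values of other agents: [20, 157, 82, 98]
Step 3: VCG payment = max of others' values = 157
Step 4: Surplus = 190 - 157 = 33

33


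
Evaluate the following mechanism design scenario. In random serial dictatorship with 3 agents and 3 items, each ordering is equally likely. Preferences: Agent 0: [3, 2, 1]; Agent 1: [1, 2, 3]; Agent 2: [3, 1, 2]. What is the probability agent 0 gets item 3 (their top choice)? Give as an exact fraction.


Step 1: Agent 0 wants item 3
Step 2: There are 6 possible orderings of agents
Step 3: In 3 orderings, agent 0 gets item 3
Step 4: Probability = 3/6 = 1/2

1/2


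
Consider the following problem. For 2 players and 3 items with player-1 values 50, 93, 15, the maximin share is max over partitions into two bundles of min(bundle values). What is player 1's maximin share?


Step 1: Item values = 50, 93, 15
Step 2: Enumerate all 2-bundle partitions and take the smaller bundle:
  Partition 1: {50} vs {93,15} -> bundles 50, 108; min = 50
  Partition 2: {93} vs {50,15} -> bundles 93, 65; min = 65
  Partition 3: {15} vs {50,93} -> bundles 15, 143; min = 15
Step 3: MMS = max(50, 65, 15) = 65

65


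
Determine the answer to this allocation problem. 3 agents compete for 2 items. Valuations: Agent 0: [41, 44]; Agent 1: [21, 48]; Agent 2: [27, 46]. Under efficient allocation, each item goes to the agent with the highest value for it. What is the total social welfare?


Step 1: For each item, find the maximum value among all agents.
Step 2: Item 0 -> Agent 0 (value 41)
Step 3: Item 1 -> Agent 1 (value 48)
Step 4: Total welfare = 41 + 48 = 89

89


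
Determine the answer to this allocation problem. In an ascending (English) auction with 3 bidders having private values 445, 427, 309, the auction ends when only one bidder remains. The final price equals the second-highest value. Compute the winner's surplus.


Step 1: Identify the highest value: 445
Step 2: Identify the second-highest value: 427
Step 3: The final price = second-highest value = 427
Step 4: Surplus = 445 - 427 = 18

18


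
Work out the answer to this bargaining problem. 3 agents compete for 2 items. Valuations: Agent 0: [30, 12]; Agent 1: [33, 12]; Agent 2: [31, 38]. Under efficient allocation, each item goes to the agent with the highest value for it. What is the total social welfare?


Step 1: For each item, find the maximum value among all agents.
Step 2: Item 0 -> Agent 1 (value 33)
Step 3: Item 1 -> Agent 2 (value 38)
Step 4: Total welfare = 33 + 38 = 71

71


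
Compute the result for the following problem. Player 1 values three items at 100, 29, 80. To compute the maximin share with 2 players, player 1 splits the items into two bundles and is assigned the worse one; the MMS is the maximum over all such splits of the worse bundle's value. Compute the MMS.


Step 1: Item values = 100, 29, 80
Step 2: Enumerate all 2-bundle partitions and take the smaller bundle:
  Partition 1: {100} vs {29,80} -> bundles 100, 109; min = 100
  Partition 2: {29} vs {100,80} -> bundles 29, 180; min = 29
  Partition 3: {80} vs {100,29} -> bundles 80, 129; min = 80
Step 3: MMS = max(100, 29, 80) = 100

100


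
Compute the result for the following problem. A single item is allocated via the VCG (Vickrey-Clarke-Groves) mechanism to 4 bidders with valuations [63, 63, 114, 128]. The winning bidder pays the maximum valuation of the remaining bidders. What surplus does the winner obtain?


Step 1: The winner is the agent with the highest value: agent 3 with value 128
Step 2: Values of other agents: [63, 63, 114]
Step 3: VCG payment = max of others' values = 114
Step 4: Surplus = 128 - 114 = 14

14


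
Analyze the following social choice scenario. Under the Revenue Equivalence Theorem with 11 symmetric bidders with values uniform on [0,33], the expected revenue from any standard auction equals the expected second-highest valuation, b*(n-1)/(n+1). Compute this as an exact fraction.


Step 1: By Revenue Equivalence, expected revenue = b*(n-1)/(n+1)
Step 2: Substituting n = 11, b = 33
Step 3: Revenue = 33*(11-1)/(11+1) = 33*10/12
Step 4: Revenue = 330/12 = 55/2

55/2


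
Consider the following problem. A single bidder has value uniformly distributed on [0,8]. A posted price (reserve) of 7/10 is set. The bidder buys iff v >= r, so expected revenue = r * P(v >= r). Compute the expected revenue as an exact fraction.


Step 1: Posted price r = 7/10, value support [0,8]
Step 2: P(v >= r) = (8 - 7/10)/8 = 73/80
Step 3: Expected revenue = r * P(v >= r) = 7/10 * 73/80
Step 4: Revenue = 511/800

511/800


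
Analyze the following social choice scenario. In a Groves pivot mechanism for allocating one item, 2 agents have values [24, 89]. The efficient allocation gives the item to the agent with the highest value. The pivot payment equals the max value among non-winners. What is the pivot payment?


Step 1: The efficient winner is agent 1 with value 89
Step 2: Other agents' values: [24]
Step 3: Pivot payment = max(others) = 24
Step 4: The winner pays 24

24


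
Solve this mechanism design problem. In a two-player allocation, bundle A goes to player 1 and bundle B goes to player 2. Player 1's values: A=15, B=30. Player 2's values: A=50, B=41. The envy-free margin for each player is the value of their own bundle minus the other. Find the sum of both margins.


Step 1: Player 1's margin = v1(A) - v1(B) = 15 - 30 = -15
Step 2: Player 2's margin = v2(B) - v2(A) = 41 - 50 = -9
Step 3: Total margin = -15 + -9 = -24

-24


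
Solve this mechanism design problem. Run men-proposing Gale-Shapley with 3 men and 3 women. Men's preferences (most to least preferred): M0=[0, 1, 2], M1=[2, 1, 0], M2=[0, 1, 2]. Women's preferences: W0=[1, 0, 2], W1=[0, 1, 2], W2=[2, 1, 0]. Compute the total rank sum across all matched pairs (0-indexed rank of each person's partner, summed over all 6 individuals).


Step 1: Run Gale-Shapley (men propose, women hold best offer):
  M0 proposes to W0; she accepts
  M1 proposes to W2; she accepts
  M2 proposes to W0; rejected
  M2 proposes to W1; she accepts
Step 2: Final matching: W0-M0, W1-M2, W2-M1
Step 3: 0-indexed ranks (man's rank of his match, then woman's): 0 + 1 + 1 + 2 + 0 + 1
Step 4: Total rank sum = 5

5


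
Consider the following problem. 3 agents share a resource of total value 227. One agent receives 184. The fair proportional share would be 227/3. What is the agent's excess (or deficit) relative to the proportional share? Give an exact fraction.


Step 1: Proportional share = 227/3
Step 2: Agent's actual allocation = 184
Step 3: Excess = 184 - 227/3 = 325/3

325/3


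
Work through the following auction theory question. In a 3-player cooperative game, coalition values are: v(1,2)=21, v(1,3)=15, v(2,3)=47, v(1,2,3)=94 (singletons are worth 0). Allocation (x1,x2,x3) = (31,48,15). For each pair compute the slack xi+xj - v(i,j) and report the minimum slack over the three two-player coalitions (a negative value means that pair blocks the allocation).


Step 1: Slack for coalition (1,2): x1+x2 - v12 = 79 - 21 = 58
Step 2: Slack for coalition (1,3): x1+x3 - v13 = 46 - 15 = 31
Step 3: Slack for coalition (2,3): x2+x3 - v23 = 63 - 47 = 16
Step 4: Minimum slack = min(58, 31, 16) = 16, attained by (2,3); no pair can gain by deviating, so the allocation is in the core

16


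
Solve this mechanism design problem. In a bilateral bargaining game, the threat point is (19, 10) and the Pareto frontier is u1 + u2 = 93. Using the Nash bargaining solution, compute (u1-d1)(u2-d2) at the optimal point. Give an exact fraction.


Step 1: The Nash solution splits surplus symmetrically above the disagreement point
Step 2: u1 = (total + d1 - d2)/2 = (93 + 19 - 10)/2 = 51
Step 3: u2 = (total - d1 + d2)/2 = (93 - 19 + 10)/2 = 42
Step 4: Nash product = (51 - 19) * (42 - 10)
Step 5: = 32 * 32 = 1024

1024


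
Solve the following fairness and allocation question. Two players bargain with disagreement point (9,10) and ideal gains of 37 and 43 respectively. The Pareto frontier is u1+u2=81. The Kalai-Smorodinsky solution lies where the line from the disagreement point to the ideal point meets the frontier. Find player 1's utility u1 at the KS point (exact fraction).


Step 1: At the KS point, (u1-d1)/r1 = (u2-d2)/r2 = t and u1+u2 = 81
Step 2: u1 = d1 + r1*t and u2 = d2 + r2*t, so (d1 + r1*t) + (d2 + r2*t) = 81
Step 3: t = (81 - 9 - 10)/(37 + 43) = 62/80 = 31/40
Step 4: u1 = d1 + r1*t = 9 + 37 * 31/40 = 1507/40
Step 5: (Check: u2 = d2 + r2*t = 1733/40; u1+u2 = 1507/40 + 1733/40 = 81, on the frontier.)

1507/40


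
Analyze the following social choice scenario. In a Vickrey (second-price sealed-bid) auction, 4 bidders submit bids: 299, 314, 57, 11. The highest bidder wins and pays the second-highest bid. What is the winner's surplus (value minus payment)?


Step 1: Sort bids in descending order: 314, 299, 57, 11
Step 2: The winning bid is the highest: 314
Step 3: The payment equals the second-highest bid: 299
Step 4: Surplus = winner's bid - payment = 314 - 299 = 15

15


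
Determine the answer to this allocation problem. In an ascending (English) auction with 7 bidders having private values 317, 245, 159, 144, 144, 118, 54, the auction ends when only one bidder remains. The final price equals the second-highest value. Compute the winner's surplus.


Step 1: Identify the highest value: 317
Step 2: Identify the second-highest value: 245
Step 3: The final price = second-highest value = 245
Step 4: Surplus = 317 - 245 = 72

72


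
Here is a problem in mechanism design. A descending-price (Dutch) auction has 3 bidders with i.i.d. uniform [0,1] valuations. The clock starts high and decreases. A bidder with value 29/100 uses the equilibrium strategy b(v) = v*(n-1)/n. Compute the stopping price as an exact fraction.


Step 1: Dutch auctions are strategically equivalent to first-price auctions
Step 2: The equilibrium bid is b(v) = v*(n-1)/n
Step 3: b = 29/100 * 2/3
Step 4: b = 29/150

29/150


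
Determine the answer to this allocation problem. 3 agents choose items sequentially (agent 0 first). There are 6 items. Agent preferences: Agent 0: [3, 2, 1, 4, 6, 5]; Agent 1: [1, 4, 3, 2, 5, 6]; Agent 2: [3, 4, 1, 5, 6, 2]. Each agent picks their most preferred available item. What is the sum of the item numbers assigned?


Step 1: Agent 0 picks item 3
Step 2: Agent 1 picks item 1
Step 3: Agent 2 picks item 4
Step 4: Sum = 3 + 1 + 4 = 8

8


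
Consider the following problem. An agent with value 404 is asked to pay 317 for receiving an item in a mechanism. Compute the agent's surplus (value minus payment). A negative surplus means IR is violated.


Step 1: Surplus = value - payment = 404 - 317 = 87
Step 2: IR is satisfied (surplus >= 0)

87


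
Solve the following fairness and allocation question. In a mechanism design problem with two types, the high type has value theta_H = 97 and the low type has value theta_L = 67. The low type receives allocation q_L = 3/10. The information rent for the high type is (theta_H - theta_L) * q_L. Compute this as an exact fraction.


Step 1: theta_H - theta_L = 97 - 67 = 30
Step 2: Information rent = (theta_H - theta_L) * q_L
Step 3: = 30 * 3/10
Step 4: = 9

9


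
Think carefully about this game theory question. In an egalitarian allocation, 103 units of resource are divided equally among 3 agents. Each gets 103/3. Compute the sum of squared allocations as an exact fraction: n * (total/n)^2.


Step 1: Each agent's share = 103/3
Step 2: Square of each share = (103/3)^2 = 10609/9
Step 3: Sum of squares = 3 * 10609/9 = 10609/3

10609/3


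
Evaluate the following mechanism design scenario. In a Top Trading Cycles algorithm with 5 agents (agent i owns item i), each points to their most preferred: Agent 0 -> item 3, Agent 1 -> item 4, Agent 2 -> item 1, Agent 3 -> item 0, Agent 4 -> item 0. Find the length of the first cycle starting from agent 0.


Step 1: Trace the pointer graph from agent 0: 0 -> 3 -> 0
Step 2: A cycle is detected when we revisit agent 0
Step 3: The cycle is: 0 -> 3 -> 0
Step 4: Cycle length = 2

2


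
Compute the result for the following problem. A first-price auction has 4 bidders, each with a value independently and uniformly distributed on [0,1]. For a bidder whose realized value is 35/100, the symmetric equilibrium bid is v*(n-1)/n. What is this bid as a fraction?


Step 1: The symmetric BNE bidding function is b(v) = v * (n-1) / n
Step 2: Substitute v = 7/20 and n = 4
Step 3: b = 7/20 * 3/4
Step 4: b = 21/80

21/80


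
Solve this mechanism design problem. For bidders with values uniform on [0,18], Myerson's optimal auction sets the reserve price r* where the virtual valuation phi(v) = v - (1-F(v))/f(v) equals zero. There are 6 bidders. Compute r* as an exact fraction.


Step 1: For U[0,18], F(v) = v/18 and f(v) = 1/18
Step 2: phi(v) = v - (1 - v/18)/(1/18) = v - (18 - v) = 2v - 18
Step 3: Set phi(r*) = 0: 2r* - 18 = 0
Step 4: r* = 18/2 = 9 (the number of bidders n = 6 does not enter)

9


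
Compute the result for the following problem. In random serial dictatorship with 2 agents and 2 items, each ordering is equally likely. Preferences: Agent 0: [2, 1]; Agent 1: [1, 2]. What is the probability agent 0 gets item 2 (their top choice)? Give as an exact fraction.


Step 1: Agent 0 wants item 2
Step 2: There are 2 possible orderings of agents
Step 3: In 2 orderings, agent 0 gets item 2
Step 4: Probability = 2/2 = 1

1


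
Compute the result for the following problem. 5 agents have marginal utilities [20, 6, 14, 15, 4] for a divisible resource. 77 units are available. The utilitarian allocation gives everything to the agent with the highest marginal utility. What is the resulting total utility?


Step 1: The marginal utilities are [20, 6, 14, 15, 4]
Step 2: The highest marginal utility is 20
Step 3: All 77 units go to that agent
Step 4: Total utility = 20 * 77 = 1540

1540


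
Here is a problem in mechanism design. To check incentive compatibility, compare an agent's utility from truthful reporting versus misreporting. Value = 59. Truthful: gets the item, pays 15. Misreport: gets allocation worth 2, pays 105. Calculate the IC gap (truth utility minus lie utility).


Step 1: U(truth) = value - payment = 59 - 15 = 44
Step 2: U(lie) = allocation - payment = 2 - 105 = -103
Step 3: IC gap = 44 - (-103) = 147

147


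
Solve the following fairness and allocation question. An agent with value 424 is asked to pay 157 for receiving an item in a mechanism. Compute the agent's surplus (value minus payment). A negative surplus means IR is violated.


Step 1: Surplus = value - payment = 424 - 157 = 267
Step 2: IR is satisfied (surplus >= 0)

267


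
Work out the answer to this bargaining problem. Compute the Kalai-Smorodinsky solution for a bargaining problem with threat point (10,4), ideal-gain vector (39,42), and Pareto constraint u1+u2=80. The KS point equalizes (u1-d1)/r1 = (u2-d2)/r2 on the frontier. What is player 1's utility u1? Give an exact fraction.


Step 1: At the KS point, (u1-d1)/r1 = (u2-d2)/r2 = t and u1+u2 = 80
Step 2: u1 = d1 + r1*t and u2 = d2 + r2*t, so (d1 + r1*t) + (d2 + r2*t) = 80
Step 3: t = (80 - 10 - 4)/(39 + 42) = 66/81 = 22/27
Step 4: u1 = d1 + r1*t = 10 + 39 * 22/27 = 376/9
Step 5: (Check: u2 = d2 + r2*t = 344/9; u1+u2 = 376/9 + 344/9 = 80, on the frontier.)

376/9


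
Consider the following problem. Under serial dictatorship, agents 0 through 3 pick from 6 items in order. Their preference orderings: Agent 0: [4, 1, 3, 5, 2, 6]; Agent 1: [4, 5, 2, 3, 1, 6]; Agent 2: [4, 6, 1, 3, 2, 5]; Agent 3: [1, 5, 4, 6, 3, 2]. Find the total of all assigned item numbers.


Step 1: Agent 0 picks item 4
Step 2: Agent 1 picks item 5
Step 3: Agent 2 picks item 6
Step 4: Agent 3 picks item 1
Step 5: Sum = 4 + 5 + 6 + 1 = 16

16


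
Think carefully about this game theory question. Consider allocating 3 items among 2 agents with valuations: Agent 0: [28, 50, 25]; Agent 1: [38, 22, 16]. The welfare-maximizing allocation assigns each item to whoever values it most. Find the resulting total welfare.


Step 1: For each item, find the maximum value among all agents.
Step 2: Item 0 -> Agent 1 (value 38)
Step 3: Item 1 -> Agent 0 (value 50)
Step 4: Item 2 -> Agent 0 (value 25)
Step 5: Total welfare = 38 + 50 + 25 = 113

113


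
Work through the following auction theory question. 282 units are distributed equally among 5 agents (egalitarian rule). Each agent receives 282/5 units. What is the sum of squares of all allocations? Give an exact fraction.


Step 1: Each agent's share = 282/5
Step 2: Square of each share = (282/5)^2 = 79524/25
Step 3: Sum of squares = 5 * 79524/25 = 79524/5

79524/5


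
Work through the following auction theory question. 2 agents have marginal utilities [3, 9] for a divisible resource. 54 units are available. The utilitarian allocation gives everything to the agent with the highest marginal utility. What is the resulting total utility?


Step 1: The marginal utilities are [3, 9]
Step 2: The highest marginal utility is 9
Step 3: All 54 units go to that agent
Step 4: Total utility = 9 * 54 = 486

486


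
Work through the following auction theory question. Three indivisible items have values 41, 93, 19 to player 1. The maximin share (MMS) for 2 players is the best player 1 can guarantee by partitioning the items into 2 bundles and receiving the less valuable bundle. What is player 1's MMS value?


Step 1: Item values = 41, 93, 19
Step 2: Enumerate all 2-bundle partitions and take the smaller bundle:
  Partition 1: {41} vs {93,19} -> bundles 41, 112; min = 41
  Partition 2: {93} vs {41,19} -> bundles 93, 60; min = 60
  Partition 3: {19} vs {41,93} -> bundles 19, 134; min = 19
Step 3: MMS = max(41, 60, 19) = 60

60


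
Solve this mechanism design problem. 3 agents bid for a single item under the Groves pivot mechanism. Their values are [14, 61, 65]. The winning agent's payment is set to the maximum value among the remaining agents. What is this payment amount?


Step 1: The efficient winner is agent 2 with value 65
Step 2: Other agents' values: [14, 61]
Step 3: Pivot payment = max(others) = 61
Step 4: The winner pays 61

61


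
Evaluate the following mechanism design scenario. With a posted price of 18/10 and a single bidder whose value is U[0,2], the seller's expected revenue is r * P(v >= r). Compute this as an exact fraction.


Step 1: Posted price r = 9/5, value support [0,2]
Step 2: P(v >= r) = (2 - 9/5)/2 = 1/10
Step 3: Expected revenue = r * P(v >= r) = 9/5 * 1/10
Step 4: Revenue = 9/50

9/50


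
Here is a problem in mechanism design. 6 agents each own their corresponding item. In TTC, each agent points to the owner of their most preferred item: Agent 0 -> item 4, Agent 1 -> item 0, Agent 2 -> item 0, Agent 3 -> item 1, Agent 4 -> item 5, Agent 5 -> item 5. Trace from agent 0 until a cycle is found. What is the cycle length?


Step 1: Trace the pointer graph from agent 0: 0 -> 4 -> 5 -> 5
Step 2: A cycle is detected when we revisit agent 5
Step 3: The cycle is: 5 -> 5
Step 4: Cycle length = 1

1


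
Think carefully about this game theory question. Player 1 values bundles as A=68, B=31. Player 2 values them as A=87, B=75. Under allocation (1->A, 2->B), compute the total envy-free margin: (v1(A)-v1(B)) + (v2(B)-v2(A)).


Step 1: Player 1's margin = v1(A) - v1(B) = 68 - 31 = 37
Step 2: Player 2's margin = v2(B) - v2(A) = 75 - 87 = -12
Step 3: Total margin = 37 + -12 = 25

25


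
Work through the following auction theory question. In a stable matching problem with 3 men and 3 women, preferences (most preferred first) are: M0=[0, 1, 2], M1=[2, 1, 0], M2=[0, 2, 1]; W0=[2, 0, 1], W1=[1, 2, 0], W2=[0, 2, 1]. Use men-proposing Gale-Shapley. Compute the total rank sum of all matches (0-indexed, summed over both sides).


Step 1: Run Gale-Shapley (men propose, women hold best offer):
  M0 proposes to W0; she accepts
  M1 proposes to W2; she accepts
  M2 proposes to W0; she switches from M0
  M0 proposes to W1; she accepts
Step 2: Final matching: W0-M2, W1-M0, W2-M1
Step 3: 0-indexed ranks (man's rank of his match, then woman's): 0 + 0 + 1 + 2 + 0 + 2
Step 4: Total rank sum = 5

5


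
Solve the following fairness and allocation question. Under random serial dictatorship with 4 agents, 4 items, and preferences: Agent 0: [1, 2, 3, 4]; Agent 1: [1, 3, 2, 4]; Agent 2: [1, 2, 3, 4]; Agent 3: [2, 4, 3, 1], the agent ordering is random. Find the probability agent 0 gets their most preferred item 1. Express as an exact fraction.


Step 1: Agent 0 wants item 1
Step 2: There are 24 possible orderings of agents
Step 3: In 8 orderings, agent 0 gets item 1
Step 4: Probability = 8/24 = 1/3

1/3


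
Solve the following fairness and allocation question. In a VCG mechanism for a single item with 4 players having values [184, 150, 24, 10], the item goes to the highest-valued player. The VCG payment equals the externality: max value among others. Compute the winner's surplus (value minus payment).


Step 1: The winner is the agent with the highest value: agent 0 with value 184
Step 2: Values of other agents: [150, 24, 10]
Step 3: VCG payment = max of others' values = 150
Step 4: Surplus = 184 - 150 = 34

34


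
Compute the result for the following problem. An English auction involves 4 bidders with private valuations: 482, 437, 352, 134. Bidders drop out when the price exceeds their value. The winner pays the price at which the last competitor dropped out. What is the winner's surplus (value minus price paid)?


Step 1: Identify the highest value: 482
Step 2: Identify the second-highest value: 437
Step 3: The final price = second-highest value = 437
Step 4: Surplus = 482 - 437 = 45

45
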